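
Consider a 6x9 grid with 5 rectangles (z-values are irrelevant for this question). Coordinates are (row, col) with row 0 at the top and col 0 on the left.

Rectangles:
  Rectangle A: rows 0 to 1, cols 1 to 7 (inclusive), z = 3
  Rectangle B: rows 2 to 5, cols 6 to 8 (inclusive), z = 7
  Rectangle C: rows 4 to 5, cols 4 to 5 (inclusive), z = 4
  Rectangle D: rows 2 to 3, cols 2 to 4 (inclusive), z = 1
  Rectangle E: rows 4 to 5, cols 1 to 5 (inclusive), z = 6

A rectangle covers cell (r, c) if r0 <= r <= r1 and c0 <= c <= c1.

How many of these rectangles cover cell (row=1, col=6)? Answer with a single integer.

Check cell (1,6):
  A: rows 0-1 cols 1-7 -> covers
  B: rows 2-5 cols 6-8 -> outside (row miss)
  C: rows 4-5 cols 4-5 -> outside (row miss)
  D: rows 2-3 cols 2-4 -> outside (row miss)
  E: rows 4-5 cols 1-5 -> outside (row miss)
Count covering = 1

Answer: 1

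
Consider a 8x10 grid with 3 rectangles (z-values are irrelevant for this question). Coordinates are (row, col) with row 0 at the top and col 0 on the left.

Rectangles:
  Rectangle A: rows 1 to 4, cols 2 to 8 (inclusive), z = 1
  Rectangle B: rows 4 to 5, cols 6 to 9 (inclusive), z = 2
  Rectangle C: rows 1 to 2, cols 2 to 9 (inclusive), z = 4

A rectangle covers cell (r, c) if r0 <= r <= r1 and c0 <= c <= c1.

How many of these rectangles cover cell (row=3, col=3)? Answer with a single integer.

Answer: 1

Derivation:
Check cell (3,3):
  A: rows 1-4 cols 2-8 -> covers
  B: rows 4-5 cols 6-9 -> outside (row miss)
  C: rows 1-2 cols 2-9 -> outside (row miss)
Count covering = 1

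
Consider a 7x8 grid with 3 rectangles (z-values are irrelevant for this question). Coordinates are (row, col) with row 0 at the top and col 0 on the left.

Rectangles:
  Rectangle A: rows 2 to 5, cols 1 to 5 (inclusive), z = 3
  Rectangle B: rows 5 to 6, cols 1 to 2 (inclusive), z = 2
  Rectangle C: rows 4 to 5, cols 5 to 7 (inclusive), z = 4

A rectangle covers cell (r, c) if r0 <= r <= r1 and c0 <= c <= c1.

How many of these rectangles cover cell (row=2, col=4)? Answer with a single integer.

Answer: 1

Derivation:
Check cell (2,4):
  A: rows 2-5 cols 1-5 -> covers
  B: rows 5-6 cols 1-2 -> outside (row miss)
  C: rows 4-5 cols 5-7 -> outside (row miss)
Count covering = 1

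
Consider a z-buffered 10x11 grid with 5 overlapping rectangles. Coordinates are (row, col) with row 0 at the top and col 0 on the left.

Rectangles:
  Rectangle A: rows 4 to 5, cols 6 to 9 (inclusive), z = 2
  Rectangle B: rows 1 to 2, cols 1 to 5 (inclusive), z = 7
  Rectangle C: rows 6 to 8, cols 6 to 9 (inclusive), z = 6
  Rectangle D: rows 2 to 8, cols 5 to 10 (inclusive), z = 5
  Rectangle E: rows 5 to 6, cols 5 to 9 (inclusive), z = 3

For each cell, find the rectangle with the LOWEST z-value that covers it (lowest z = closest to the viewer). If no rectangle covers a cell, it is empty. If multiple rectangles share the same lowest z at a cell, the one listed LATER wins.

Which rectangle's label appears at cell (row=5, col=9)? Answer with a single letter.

Answer: A

Derivation:
Check cell (5,9):
  A: rows 4-5 cols 6-9 z=2 -> covers; best now A (z=2)
  B: rows 1-2 cols 1-5 -> outside (row miss)
  C: rows 6-8 cols 6-9 -> outside (row miss)
  D: rows 2-8 cols 5-10 z=5 -> covers; best now A (z=2)
  E: rows 5-6 cols 5-9 z=3 -> covers; best now A (z=2)
Winner: A at z=2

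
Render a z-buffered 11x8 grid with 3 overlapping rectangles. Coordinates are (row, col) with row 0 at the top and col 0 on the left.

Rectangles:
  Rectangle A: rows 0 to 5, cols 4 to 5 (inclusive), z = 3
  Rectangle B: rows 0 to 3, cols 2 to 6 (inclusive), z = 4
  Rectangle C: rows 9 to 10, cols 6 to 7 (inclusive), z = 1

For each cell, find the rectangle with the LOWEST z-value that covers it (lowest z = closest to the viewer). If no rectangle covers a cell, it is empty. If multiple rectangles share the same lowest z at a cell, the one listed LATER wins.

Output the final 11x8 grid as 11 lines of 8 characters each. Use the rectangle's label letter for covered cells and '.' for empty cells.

..BBAAB.
..BBAAB.
..BBAAB.
..BBAAB.
....AA..
....AA..
........
........
........
......CC
......CC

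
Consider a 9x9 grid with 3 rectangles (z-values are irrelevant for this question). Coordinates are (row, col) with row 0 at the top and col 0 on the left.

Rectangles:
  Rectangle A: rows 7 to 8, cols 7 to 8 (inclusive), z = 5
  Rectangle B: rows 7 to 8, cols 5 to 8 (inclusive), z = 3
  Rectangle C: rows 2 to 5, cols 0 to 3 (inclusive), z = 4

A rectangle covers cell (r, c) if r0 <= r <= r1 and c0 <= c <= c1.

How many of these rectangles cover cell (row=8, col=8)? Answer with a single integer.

Answer: 2

Derivation:
Check cell (8,8):
  A: rows 7-8 cols 7-8 -> covers
  B: rows 7-8 cols 5-8 -> covers
  C: rows 2-5 cols 0-3 -> outside (row miss)
Count covering = 2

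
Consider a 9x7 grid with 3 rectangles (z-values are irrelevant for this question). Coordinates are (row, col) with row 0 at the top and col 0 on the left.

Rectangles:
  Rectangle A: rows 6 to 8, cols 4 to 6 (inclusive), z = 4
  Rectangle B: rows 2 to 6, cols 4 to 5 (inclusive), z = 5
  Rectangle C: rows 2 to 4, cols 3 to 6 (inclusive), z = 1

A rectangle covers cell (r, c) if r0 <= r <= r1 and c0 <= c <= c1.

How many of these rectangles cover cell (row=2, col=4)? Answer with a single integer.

Check cell (2,4):
  A: rows 6-8 cols 4-6 -> outside (row miss)
  B: rows 2-6 cols 4-5 -> covers
  C: rows 2-4 cols 3-6 -> covers
Count covering = 2

Answer: 2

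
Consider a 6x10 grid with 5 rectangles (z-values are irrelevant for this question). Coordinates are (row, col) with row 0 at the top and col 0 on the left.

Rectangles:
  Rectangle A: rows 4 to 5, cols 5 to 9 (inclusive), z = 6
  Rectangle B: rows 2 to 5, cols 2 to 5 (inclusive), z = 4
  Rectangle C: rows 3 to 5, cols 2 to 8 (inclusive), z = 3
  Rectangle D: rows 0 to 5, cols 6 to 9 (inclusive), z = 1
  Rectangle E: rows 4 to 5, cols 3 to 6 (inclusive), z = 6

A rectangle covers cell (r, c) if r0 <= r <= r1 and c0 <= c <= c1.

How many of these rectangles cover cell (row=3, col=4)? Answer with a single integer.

Answer: 2

Derivation:
Check cell (3,4):
  A: rows 4-5 cols 5-9 -> outside (row miss)
  B: rows 2-5 cols 2-5 -> covers
  C: rows 3-5 cols 2-8 -> covers
  D: rows 0-5 cols 6-9 -> outside (col miss)
  E: rows 4-5 cols 3-6 -> outside (row miss)
Count covering = 2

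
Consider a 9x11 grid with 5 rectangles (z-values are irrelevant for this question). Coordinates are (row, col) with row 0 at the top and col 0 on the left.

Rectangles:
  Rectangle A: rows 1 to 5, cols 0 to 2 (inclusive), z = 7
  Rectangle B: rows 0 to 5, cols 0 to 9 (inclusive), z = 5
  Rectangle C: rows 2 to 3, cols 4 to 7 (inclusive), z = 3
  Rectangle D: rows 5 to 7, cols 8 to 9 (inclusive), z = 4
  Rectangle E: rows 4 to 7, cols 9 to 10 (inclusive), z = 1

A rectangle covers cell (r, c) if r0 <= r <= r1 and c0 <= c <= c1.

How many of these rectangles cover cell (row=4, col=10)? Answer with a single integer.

Answer: 1

Derivation:
Check cell (4,10):
  A: rows 1-5 cols 0-2 -> outside (col miss)
  B: rows 0-5 cols 0-9 -> outside (col miss)
  C: rows 2-3 cols 4-7 -> outside (row miss)
  D: rows 5-7 cols 8-9 -> outside (row miss)
  E: rows 4-7 cols 9-10 -> covers
Count covering = 1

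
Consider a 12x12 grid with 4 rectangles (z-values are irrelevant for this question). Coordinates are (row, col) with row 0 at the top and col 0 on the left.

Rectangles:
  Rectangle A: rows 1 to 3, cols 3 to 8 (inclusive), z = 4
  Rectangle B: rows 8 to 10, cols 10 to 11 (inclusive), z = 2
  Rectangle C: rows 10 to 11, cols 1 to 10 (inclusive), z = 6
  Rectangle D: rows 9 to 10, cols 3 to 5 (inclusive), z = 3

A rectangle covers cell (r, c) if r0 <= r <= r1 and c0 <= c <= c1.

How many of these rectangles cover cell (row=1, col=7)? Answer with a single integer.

Answer: 1

Derivation:
Check cell (1,7):
  A: rows 1-3 cols 3-8 -> covers
  B: rows 8-10 cols 10-11 -> outside (row miss)
  C: rows 10-11 cols 1-10 -> outside (row miss)
  D: rows 9-10 cols 3-5 -> outside (row miss)
Count covering = 1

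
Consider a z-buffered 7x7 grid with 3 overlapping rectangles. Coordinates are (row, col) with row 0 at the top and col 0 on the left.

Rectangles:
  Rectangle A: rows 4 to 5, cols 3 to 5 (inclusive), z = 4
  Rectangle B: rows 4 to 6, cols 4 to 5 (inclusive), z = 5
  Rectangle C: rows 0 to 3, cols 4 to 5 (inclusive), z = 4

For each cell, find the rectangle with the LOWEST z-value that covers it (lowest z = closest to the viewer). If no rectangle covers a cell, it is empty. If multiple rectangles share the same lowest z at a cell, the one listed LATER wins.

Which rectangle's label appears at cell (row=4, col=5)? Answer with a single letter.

Answer: A

Derivation:
Check cell (4,5):
  A: rows 4-5 cols 3-5 z=4 -> covers; best now A (z=4)
  B: rows 4-6 cols 4-5 z=5 -> covers; best now A (z=4)
  C: rows 0-3 cols 4-5 -> outside (row miss)
Winner: A at z=4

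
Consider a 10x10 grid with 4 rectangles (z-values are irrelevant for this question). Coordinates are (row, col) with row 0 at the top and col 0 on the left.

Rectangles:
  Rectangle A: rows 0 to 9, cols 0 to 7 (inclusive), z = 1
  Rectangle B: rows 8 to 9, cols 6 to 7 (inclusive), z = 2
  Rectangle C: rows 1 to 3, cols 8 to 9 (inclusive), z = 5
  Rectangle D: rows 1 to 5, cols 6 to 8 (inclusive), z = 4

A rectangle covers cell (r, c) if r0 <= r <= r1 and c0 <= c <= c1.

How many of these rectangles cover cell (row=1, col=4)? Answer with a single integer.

Check cell (1,4):
  A: rows 0-9 cols 0-7 -> covers
  B: rows 8-9 cols 6-7 -> outside (row miss)
  C: rows 1-3 cols 8-9 -> outside (col miss)
  D: rows 1-5 cols 6-8 -> outside (col miss)
Count covering = 1

Answer: 1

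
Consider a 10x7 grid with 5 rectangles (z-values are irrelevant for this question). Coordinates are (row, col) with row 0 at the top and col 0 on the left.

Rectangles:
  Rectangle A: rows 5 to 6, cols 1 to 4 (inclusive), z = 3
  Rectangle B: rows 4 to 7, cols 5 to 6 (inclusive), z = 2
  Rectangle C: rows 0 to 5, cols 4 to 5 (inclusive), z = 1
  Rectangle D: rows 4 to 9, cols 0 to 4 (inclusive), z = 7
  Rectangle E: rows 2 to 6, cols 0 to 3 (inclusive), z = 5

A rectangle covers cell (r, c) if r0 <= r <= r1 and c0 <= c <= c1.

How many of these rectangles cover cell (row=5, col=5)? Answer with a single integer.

Answer: 2

Derivation:
Check cell (5,5):
  A: rows 5-6 cols 1-4 -> outside (col miss)
  B: rows 4-7 cols 5-6 -> covers
  C: rows 0-5 cols 4-5 -> covers
  D: rows 4-9 cols 0-4 -> outside (col miss)
  E: rows 2-6 cols 0-3 -> outside (col miss)
Count covering = 2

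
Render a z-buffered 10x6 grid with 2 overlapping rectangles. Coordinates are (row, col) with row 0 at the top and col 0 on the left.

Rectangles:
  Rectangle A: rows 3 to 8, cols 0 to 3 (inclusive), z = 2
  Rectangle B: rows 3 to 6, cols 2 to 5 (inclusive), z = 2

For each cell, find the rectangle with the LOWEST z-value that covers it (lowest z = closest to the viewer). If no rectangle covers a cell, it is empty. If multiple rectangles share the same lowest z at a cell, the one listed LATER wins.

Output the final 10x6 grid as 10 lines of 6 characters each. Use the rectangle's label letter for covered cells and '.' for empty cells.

......
......
......
AABBBB
AABBBB
AABBBB
AABBBB
AAAA..
AAAA..
......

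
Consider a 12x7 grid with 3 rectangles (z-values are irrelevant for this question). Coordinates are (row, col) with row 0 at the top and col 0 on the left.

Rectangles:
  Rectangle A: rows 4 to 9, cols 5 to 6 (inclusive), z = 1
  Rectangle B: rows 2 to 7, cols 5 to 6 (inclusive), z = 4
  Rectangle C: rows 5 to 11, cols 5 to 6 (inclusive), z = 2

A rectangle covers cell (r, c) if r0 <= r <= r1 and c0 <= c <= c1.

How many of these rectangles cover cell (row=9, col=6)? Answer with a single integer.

Answer: 2

Derivation:
Check cell (9,6):
  A: rows 4-9 cols 5-6 -> covers
  B: rows 2-7 cols 5-6 -> outside (row miss)
  C: rows 5-11 cols 5-6 -> covers
Count covering = 2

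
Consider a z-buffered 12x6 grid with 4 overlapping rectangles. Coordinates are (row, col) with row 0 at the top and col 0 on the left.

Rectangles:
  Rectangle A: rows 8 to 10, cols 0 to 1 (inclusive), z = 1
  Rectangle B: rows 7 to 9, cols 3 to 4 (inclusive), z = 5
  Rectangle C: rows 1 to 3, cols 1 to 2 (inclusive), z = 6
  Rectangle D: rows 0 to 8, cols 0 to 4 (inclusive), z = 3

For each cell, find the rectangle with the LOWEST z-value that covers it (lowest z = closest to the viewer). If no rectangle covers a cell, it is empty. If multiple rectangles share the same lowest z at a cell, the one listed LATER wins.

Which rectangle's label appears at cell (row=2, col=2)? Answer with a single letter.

Check cell (2,2):
  A: rows 8-10 cols 0-1 -> outside (row miss)
  B: rows 7-9 cols 3-4 -> outside (row miss)
  C: rows 1-3 cols 1-2 z=6 -> covers; best now C (z=6)
  D: rows 0-8 cols 0-4 z=3 -> covers; best now D (z=3)
Winner: D at z=3

Answer: D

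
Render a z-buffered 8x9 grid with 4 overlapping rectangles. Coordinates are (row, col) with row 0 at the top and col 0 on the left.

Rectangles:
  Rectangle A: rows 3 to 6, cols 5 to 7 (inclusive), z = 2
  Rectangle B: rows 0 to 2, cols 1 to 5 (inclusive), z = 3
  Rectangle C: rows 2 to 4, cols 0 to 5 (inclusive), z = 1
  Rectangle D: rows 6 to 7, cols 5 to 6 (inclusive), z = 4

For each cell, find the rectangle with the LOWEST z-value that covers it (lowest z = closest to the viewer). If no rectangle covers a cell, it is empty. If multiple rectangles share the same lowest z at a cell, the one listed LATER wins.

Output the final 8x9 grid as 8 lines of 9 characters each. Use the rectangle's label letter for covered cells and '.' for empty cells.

.BBBBB...
.BBBBB...
CCCCCC...
CCCCCCAA.
CCCCCCAA.
.....AAA.
.....AAA.
.....DD..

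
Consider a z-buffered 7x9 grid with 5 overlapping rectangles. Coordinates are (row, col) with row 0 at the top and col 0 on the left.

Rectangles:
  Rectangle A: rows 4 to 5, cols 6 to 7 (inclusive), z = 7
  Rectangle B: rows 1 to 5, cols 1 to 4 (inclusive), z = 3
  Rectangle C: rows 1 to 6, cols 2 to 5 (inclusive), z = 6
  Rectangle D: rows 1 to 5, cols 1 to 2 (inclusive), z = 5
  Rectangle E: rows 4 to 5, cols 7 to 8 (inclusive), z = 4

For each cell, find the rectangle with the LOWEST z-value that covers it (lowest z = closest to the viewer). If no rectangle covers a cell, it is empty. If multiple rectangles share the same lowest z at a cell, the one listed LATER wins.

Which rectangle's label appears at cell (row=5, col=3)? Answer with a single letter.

Answer: B

Derivation:
Check cell (5,3):
  A: rows 4-5 cols 6-7 -> outside (col miss)
  B: rows 1-5 cols 1-4 z=3 -> covers; best now B (z=3)
  C: rows 1-6 cols 2-5 z=6 -> covers; best now B (z=3)
  D: rows 1-5 cols 1-2 -> outside (col miss)
  E: rows 4-5 cols 7-8 -> outside (col miss)
Winner: B at z=3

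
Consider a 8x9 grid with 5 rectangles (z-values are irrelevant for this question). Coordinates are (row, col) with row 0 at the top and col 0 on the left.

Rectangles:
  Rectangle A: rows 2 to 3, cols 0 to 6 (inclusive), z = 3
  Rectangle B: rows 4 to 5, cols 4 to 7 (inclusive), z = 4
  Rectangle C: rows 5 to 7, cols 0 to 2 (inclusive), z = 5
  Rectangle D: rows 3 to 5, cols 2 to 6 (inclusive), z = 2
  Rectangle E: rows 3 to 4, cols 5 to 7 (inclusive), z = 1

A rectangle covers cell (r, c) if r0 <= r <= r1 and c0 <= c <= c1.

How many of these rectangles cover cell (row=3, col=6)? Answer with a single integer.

Check cell (3,6):
  A: rows 2-3 cols 0-6 -> covers
  B: rows 4-5 cols 4-7 -> outside (row miss)
  C: rows 5-7 cols 0-2 -> outside (row miss)
  D: rows 3-5 cols 2-6 -> covers
  E: rows 3-4 cols 5-7 -> covers
Count covering = 3

Answer: 3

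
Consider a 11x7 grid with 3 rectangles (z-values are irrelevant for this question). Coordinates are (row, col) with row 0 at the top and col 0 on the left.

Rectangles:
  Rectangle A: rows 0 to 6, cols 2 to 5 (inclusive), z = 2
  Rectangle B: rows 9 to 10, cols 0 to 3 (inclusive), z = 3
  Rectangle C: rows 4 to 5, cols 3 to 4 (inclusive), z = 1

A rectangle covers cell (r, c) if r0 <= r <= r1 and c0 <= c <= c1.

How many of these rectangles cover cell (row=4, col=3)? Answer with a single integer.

Answer: 2

Derivation:
Check cell (4,3):
  A: rows 0-6 cols 2-5 -> covers
  B: rows 9-10 cols 0-3 -> outside (row miss)
  C: rows 4-5 cols 3-4 -> covers
Count covering = 2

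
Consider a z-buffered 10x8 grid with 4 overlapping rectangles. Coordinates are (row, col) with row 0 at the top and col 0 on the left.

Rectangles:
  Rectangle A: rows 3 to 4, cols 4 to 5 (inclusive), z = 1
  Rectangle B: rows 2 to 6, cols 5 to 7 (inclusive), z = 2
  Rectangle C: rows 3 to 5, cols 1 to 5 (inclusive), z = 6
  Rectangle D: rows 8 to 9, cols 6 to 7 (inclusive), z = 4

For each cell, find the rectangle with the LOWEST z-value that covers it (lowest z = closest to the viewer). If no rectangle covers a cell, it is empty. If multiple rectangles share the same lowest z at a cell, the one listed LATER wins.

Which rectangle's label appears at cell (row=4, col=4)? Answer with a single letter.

Answer: A

Derivation:
Check cell (4,4):
  A: rows 3-4 cols 4-5 z=1 -> covers; best now A (z=1)
  B: rows 2-6 cols 5-7 -> outside (col miss)
  C: rows 3-5 cols 1-5 z=6 -> covers; best now A (z=1)
  D: rows 8-9 cols 6-7 -> outside (row miss)
Winner: A at z=1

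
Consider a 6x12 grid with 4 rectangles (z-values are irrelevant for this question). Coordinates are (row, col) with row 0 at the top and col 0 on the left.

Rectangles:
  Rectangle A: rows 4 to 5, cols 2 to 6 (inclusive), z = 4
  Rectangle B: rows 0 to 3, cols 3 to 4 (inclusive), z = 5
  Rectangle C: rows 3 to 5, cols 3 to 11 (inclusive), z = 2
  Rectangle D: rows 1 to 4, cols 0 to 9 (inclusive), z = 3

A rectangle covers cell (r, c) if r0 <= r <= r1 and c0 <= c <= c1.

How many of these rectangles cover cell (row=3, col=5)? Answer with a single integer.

Check cell (3,5):
  A: rows 4-5 cols 2-6 -> outside (row miss)
  B: rows 0-3 cols 3-4 -> outside (col miss)
  C: rows 3-5 cols 3-11 -> covers
  D: rows 1-4 cols 0-9 -> covers
Count covering = 2

Answer: 2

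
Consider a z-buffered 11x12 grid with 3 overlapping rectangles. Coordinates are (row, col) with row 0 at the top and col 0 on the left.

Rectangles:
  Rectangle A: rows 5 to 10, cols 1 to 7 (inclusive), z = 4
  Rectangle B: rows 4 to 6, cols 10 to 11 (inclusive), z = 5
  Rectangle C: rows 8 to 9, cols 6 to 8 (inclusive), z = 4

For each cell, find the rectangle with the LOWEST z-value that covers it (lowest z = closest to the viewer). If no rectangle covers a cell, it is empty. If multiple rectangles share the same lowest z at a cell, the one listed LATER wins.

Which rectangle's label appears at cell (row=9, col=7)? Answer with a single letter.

Answer: C

Derivation:
Check cell (9,7):
  A: rows 5-10 cols 1-7 z=4 -> covers; best now A (z=4)
  B: rows 4-6 cols 10-11 -> outside (row miss)
  C: rows 8-9 cols 6-8 z=4 -> covers; best now C (z=4)
Winner: C at z=4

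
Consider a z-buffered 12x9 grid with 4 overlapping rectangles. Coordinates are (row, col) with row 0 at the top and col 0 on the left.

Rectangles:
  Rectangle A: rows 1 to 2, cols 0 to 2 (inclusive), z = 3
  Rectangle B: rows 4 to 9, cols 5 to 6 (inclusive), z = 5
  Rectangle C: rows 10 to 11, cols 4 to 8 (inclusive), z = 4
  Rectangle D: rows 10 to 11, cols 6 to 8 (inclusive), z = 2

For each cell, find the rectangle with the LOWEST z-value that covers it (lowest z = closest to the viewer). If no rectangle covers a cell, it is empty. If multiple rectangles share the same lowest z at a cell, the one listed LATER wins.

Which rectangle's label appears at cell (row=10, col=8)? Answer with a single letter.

Answer: D

Derivation:
Check cell (10,8):
  A: rows 1-2 cols 0-2 -> outside (row miss)
  B: rows 4-9 cols 5-6 -> outside (row miss)
  C: rows 10-11 cols 4-8 z=4 -> covers; best now C (z=4)
  D: rows 10-11 cols 6-8 z=2 -> covers; best now D (z=2)
Winner: D at z=2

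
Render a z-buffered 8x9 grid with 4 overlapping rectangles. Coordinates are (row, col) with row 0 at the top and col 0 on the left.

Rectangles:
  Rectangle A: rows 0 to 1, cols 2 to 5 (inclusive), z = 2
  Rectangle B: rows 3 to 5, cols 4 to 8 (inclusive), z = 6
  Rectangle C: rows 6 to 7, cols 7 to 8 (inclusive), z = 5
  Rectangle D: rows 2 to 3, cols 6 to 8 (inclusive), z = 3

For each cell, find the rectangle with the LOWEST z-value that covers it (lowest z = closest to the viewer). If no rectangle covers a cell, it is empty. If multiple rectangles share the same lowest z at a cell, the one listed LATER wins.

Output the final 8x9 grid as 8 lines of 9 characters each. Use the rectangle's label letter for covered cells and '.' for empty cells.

..AAAA...
..AAAA...
......DDD
....BBDDD
....BBBBB
....BBBBB
.......CC
.......CC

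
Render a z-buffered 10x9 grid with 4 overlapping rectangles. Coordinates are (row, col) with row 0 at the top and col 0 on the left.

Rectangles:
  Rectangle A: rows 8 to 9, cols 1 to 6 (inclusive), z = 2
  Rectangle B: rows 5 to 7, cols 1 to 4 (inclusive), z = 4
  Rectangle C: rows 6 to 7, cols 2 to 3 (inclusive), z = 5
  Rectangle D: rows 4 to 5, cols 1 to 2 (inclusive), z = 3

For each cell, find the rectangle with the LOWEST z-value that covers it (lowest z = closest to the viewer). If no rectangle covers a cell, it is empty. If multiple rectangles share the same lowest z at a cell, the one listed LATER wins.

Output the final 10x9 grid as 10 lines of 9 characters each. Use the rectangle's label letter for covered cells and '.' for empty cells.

.........
.........
.........
.........
.DD......
.DDBB....
.BBBB....
.BBBB....
.AAAAAA..
.AAAAAA..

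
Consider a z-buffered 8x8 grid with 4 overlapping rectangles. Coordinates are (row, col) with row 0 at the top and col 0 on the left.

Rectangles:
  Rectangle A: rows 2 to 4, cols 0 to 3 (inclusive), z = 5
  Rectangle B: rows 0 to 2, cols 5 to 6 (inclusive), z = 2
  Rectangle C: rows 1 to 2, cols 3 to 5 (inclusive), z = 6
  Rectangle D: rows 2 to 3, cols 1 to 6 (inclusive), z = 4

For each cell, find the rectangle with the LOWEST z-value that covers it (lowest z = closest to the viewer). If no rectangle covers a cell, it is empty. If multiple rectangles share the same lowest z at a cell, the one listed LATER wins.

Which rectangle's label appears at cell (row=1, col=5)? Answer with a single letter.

Check cell (1,5):
  A: rows 2-4 cols 0-3 -> outside (row miss)
  B: rows 0-2 cols 5-6 z=2 -> covers; best now B (z=2)
  C: rows 1-2 cols 3-5 z=6 -> covers; best now B (z=2)
  D: rows 2-3 cols 1-6 -> outside (row miss)
Winner: B at z=2

Answer: B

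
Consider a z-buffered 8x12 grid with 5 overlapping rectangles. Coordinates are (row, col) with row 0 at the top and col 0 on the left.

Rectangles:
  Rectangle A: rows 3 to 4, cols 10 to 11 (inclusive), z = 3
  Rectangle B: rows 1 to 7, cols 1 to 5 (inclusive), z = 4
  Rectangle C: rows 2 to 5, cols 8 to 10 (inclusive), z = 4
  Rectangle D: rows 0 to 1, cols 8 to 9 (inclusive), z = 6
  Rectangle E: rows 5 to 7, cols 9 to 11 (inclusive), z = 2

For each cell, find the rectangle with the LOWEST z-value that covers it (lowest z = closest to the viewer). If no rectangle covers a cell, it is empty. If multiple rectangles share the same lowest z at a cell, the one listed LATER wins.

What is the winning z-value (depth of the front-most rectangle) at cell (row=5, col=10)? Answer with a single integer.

Answer: 2

Derivation:
Check cell (5,10):
  A: rows 3-4 cols 10-11 -> outside (row miss)
  B: rows 1-7 cols 1-5 -> outside (col miss)
  C: rows 2-5 cols 8-10 z=4 -> covers; best now C (z=4)
  D: rows 0-1 cols 8-9 -> outside (row miss)
  E: rows 5-7 cols 9-11 z=2 -> covers; best now E (z=2)
Winner: E at z=2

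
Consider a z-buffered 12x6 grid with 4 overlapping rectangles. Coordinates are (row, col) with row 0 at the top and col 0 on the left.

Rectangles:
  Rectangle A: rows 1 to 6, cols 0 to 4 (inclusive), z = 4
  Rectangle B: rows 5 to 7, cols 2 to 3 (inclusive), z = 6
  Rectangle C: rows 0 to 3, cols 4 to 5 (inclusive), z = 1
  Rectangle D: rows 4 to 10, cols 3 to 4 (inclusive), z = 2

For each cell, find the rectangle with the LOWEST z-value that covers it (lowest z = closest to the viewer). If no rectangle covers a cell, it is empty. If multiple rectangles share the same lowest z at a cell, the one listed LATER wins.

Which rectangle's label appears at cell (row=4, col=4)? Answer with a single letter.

Check cell (4,4):
  A: rows 1-6 cols 0-4 z=4 -> covers; best now A (z=4)
  B: rows 5-7 cols 2-3 -> outside (row miss)
  C: rows 0-3 cols 4-5 -> outside (row miss)
  D: rows 4-10 cols 3-4 z=2 -> covers; best now D (z=2)
Winner: D at z=2

Answer: D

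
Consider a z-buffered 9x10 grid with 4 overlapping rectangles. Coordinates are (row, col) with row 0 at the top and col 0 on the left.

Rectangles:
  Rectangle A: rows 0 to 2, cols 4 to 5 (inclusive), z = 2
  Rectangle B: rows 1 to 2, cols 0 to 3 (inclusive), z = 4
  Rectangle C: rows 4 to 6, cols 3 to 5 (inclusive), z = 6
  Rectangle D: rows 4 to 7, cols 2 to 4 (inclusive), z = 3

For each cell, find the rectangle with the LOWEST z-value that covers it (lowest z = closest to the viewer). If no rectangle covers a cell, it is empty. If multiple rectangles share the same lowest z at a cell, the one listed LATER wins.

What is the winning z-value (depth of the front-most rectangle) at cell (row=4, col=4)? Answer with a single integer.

Check cell (4,4):
  A: rows 0-2 cols 4-5 -> outside (row miss)
  B: rows 1-2 cols 0-3 -> outside (row miss)
  C: rows 4-6 cols 3-5 z=6 -> covers; best now C (z=6)
  D: rows 4-7 cols 2-4 z=3 -> covers; best now D (z=3)
Winner: D at z=3

Answer: 3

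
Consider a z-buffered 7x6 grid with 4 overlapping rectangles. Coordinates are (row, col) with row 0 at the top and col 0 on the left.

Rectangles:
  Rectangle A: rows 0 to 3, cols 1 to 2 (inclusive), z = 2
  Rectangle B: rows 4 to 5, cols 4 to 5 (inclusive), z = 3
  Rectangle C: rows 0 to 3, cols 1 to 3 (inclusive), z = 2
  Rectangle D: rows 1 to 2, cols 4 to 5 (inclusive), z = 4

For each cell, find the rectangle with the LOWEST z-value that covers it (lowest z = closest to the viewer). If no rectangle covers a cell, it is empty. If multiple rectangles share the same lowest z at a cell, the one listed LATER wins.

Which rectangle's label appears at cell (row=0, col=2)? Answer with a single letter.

Answer: C

Derivation:
Check cell (0,2):
  A: rows 0-3 cols 1-2 z=2 -> covers; best now A (z=2)
  B: rows 4-5 cols 4-5 -> outside (row miss)
  C: rows 0-3 cols 1-3 z=2 -> covers; best now C (z=2)
  D: rows 1-2 cols 4-5 -> outside (row miss)
Winner: C at z=2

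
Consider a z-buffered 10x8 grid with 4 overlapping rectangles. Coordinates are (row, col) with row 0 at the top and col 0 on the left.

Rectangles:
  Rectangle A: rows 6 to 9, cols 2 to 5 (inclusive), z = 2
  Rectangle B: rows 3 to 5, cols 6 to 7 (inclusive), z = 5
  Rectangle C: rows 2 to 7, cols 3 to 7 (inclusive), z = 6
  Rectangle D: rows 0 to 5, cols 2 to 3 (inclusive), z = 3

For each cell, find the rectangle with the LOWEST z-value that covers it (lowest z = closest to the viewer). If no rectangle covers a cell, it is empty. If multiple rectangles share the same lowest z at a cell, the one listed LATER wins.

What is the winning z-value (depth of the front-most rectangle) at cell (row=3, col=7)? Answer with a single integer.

Answer: 5

Derivation:
Check cell (3,7):
  A: rows 6-9 cols 2-5 -> outside (row miss)
  B: rows 3-5 cols 6-7 z=5 -> covers; best now B (z=5)
  C: rows 2-7 cols 3-7 z=6 -> covers; best now B (z=5)
  D: rows 0-5 cols 2-3 -> outside (col miss)
Winner: B at z=5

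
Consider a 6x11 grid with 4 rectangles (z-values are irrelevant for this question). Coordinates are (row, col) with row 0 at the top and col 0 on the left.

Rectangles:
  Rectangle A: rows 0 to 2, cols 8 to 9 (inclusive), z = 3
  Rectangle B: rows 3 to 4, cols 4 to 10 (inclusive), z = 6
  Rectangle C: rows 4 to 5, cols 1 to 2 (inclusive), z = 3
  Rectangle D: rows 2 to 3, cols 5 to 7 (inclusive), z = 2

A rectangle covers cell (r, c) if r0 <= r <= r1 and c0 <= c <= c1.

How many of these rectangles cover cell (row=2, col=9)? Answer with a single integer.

Check cell (2,9):
  A: rows 0-2 cols 8-9 -> covers
  B: rows 3-4 cols 4-10 -> outside (row miss)
  C: rows 4-5 cols 1-2 -> outside (row miss)
  D: rows 2-3 cols 5-7 -> outside (col miss)
Count covering = 1

Answer: 1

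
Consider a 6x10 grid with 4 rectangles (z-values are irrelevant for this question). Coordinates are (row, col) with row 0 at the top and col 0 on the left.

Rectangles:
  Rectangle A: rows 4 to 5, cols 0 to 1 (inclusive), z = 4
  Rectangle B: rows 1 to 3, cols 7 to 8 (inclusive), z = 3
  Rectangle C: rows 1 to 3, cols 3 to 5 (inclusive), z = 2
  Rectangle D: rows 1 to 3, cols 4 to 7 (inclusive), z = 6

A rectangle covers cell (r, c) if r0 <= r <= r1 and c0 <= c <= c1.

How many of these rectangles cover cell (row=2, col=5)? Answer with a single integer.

Check cell (2,5):
  A: rows 4-5 cols 0-1 -> outside (row miss)
  B: rows 1-3 cols 7-8 -> outside (col miss)
  C: rows 1-3 cols 3-5 -> covers
  D: rows 1-3 cols 4-7 -> covers
Count covering = 2

Answer: 2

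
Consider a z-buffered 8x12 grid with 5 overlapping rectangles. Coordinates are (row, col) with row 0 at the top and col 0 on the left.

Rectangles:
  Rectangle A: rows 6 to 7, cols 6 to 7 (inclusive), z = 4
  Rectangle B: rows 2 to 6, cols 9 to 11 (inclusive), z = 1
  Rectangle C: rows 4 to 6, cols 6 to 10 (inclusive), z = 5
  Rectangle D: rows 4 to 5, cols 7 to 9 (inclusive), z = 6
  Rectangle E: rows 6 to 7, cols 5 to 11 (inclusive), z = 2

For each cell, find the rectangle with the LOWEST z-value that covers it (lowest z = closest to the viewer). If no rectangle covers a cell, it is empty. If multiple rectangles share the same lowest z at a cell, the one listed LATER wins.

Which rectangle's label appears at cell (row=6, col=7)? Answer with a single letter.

Answer: E

Derivation:
Check cell (6,7):
  A: rows 6-7 cols 6-7 z=4 -> covers; best now A (z=4)
  B: rows 2-6 cols 9-11 -> outside (col miss)
  C: rows 4-6 cols 6-10 z=5 -> covers; best now A (z=4)
  D: rows 4-5 cols 7-9 -> outside (row miss)
  E: rows 6-7 cols 5-11 z=2 -> covers; best now E (z=2)
Winner: E at z=2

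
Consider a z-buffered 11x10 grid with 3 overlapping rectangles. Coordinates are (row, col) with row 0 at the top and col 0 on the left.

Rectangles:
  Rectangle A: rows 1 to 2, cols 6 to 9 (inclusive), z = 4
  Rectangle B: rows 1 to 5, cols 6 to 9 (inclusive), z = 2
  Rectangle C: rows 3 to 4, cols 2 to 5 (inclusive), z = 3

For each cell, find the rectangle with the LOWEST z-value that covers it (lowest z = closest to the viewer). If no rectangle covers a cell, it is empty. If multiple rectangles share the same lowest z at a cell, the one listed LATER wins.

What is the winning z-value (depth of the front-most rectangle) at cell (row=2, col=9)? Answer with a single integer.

Check cell (2,9):
  A: rows 1-2 cols 6-9 z=4 -> covers; best now A (z=4)
  B: rows 1-5 cols 6-9 z=2 -> covers; best now B (z=2)
  C: rows 3-4 cols 2-5 -> outside (row miss)
Winner: B at z=2

Answer: 2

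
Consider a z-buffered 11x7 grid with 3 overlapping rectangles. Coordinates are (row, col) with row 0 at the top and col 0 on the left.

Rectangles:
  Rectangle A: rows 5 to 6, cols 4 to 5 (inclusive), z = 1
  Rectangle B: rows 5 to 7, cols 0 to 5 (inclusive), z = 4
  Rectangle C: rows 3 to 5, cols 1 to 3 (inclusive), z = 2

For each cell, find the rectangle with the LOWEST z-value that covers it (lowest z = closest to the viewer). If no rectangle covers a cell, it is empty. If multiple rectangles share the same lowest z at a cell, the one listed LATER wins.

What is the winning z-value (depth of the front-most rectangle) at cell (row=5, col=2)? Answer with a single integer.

Answer: 2

Derivation:
Check cell (5,2):
  A: rows 5-6 cols 4-5 -> outside (col miss)
  B: rows 5-7 cols 0-5 z=4 -> covers; best now B (z=4)
  C: rows 3-5 cols 1-3 z=2 -> covers; best now C (z=2)
Winner: C at z=2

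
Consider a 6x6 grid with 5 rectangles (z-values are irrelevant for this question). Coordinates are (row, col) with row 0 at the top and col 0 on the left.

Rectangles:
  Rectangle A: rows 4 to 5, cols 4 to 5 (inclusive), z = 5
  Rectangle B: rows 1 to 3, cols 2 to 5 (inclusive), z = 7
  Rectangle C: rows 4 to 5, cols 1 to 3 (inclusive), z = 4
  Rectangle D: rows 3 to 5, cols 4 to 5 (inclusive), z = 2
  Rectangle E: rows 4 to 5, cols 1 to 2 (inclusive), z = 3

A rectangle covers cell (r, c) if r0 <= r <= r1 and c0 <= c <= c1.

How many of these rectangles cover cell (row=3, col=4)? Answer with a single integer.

Check cell (3,4):
  A: rows 4-5 cols 4-5 -> outside (row miss)
  B: rows 1-3 cols 2-5 -> covers
  C: rows 4-5 cols 1-3 -> outside (row miss)
  D: rows 3-5 cols 4-5 -> covers
  E: rows 4-5 cols 1-2 -> outside (row miss)
Count covering = 2

Answer: 2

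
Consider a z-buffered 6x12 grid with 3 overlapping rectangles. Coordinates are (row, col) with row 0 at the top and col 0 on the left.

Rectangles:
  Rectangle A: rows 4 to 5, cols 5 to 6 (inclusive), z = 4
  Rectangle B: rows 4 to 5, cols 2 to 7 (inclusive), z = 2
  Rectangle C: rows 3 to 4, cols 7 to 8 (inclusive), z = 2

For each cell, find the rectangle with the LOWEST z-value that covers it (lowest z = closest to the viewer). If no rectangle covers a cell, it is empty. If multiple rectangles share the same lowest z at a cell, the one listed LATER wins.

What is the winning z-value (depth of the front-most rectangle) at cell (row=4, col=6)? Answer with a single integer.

Answer: 2

Derivation:
Check cell (4,6):
  A: rows 4-5 cols 5-6 z=4 -> covers; best now A (z=4)
  B: rows 4-5 cols 2-7 z=2 -> covers; best now B (z=2)
  C: rows 3-4 cols 7-8 -> outside (col miss)
Winner: B at z=2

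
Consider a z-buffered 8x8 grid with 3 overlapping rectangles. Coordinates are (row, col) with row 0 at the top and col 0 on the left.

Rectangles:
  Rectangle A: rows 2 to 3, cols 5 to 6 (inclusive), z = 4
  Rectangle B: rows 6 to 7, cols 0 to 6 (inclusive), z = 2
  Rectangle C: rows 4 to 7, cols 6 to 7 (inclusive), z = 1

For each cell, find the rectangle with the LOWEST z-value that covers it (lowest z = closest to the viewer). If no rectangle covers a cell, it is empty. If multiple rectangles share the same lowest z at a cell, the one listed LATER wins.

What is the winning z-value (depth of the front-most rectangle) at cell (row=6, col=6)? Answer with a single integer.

Answer: 1

Derivation:
Check cell (6,6):
  A: rows 2-3 cols 5-6 -> outside (row miss)
  B: rows 6-7 cols 0-6 z=2 -> covers; best now B (z=2)
  C: rows 4-7 cols 6-7 z=1 -> covers; best now C (z=1)
Winner: C at z=1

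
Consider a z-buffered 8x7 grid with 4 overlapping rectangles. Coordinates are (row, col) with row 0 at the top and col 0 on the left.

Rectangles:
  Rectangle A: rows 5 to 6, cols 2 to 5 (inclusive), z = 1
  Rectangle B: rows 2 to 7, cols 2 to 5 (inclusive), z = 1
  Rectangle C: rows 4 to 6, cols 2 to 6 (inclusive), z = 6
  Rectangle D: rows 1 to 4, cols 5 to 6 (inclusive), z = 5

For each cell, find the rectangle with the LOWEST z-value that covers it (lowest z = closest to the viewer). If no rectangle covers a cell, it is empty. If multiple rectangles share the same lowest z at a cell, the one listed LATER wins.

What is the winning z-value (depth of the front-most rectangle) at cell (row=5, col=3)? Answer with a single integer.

Check cell (5,3):
  A: rows 5-6 cols 2-5 z=1 -> covers; best now A (z=1)
  B: rows 2-7 cols 2-5 z=1 -> covers; best now B (z=1)
  C: rows 4-6 cols 2-6 z=6 -> covers; best now B (z=1)
  D: rows 1-4 cols 5-6 -> outside (row miss)
Winner: B at z=1

Answer: 1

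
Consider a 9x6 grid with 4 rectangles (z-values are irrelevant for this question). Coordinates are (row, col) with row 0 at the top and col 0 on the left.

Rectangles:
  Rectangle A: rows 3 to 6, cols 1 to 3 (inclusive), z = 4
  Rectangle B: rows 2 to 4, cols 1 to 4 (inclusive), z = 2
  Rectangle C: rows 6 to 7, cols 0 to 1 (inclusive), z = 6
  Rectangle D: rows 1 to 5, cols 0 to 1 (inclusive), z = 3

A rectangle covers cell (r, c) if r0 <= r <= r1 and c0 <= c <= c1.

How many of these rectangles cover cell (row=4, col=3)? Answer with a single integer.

Answer: 2

Derivation:
Check cell (4,3):
  A: rows 3-6 cols 1-3 -> covers
  B: rows 2-4 cols 1-4 -> covers
  C: rows 6-7 cols 0-1 -> outside (row miss)
  D: rows 1-5 cols 0-1 -> outside (col miss)
Count covering = 2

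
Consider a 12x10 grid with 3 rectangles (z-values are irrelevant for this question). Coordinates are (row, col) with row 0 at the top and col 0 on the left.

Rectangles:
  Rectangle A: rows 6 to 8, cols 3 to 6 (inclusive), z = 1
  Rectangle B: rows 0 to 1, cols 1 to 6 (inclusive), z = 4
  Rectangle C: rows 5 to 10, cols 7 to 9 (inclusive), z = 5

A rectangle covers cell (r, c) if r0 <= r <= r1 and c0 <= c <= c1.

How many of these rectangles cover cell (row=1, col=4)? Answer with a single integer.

Check cell (1,4):
  A: rows 6-8 cols 3-6 -> outside (row miss)
  B: rows 0-1 cols 1-6 -> covers
  C: rows 5-10 cols 7-9 -> outside (row miss)
Count covering = 1

Answer: 1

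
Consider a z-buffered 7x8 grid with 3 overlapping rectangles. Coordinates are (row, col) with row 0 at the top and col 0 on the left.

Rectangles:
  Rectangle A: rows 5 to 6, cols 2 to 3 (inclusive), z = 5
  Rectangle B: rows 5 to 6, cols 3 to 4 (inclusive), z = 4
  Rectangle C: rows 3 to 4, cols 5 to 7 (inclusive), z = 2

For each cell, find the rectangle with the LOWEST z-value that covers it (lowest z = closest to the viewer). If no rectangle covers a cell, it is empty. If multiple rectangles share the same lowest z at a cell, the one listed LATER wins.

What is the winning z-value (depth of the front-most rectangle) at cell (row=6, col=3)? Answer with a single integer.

Check cell (6,3):
  A: rows 5-6 cols 2-3 z=5 -> covers; best now A (z=5)
  B: rows 5-6 cols 3-4 z=4 -> covers; best now B (z=4)
  C: rows 3-4 cols 5-7 -> outside (row miss)
Winner: B at z=4

Answer: 4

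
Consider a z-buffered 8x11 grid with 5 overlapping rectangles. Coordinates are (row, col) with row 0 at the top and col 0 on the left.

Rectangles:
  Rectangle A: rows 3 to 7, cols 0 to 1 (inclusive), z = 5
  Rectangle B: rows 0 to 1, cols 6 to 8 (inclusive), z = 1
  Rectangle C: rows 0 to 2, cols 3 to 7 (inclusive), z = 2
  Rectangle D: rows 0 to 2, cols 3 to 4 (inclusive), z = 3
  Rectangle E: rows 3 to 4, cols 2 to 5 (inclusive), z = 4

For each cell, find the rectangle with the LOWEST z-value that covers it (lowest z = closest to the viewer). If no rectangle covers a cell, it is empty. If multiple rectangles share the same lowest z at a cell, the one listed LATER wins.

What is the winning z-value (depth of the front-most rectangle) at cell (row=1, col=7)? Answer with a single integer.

Answer: 1

Derivation:
Check cell (1,7):
  A: rows 3-7 cols 0-1 -> outside (row miss)
  B: rows 0-1 cols 6-8 z=1 -> covers; best now B (z=1)
  C: rows 0-2 cols 3-7 z=2 -> covers; best now B (z=1)
  D: rows 0-2 cols 3-4 -> outside (col miss)
  E: rows 3-4 cols 2-5 -> outside (row miss)
Winner: B at z=1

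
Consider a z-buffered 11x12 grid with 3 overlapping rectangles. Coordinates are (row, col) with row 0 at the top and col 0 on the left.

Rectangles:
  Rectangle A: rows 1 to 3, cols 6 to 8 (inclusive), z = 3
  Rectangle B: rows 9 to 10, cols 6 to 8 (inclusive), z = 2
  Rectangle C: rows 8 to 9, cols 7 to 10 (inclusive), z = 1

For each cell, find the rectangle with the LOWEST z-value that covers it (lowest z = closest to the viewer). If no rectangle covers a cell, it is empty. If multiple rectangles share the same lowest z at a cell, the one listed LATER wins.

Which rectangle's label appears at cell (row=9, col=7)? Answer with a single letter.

Check cell (9,7):
  A: rows 1-3 cols 6-8 -> outside (row miss)
  B: rows 9-10 cols 6-8 z=2 -> covers; best now B (z=2)
  C: rows 8-9 cols 7-10 z=1 -> covers; best now C (z=1)
Winner: C at z=1

Answer: C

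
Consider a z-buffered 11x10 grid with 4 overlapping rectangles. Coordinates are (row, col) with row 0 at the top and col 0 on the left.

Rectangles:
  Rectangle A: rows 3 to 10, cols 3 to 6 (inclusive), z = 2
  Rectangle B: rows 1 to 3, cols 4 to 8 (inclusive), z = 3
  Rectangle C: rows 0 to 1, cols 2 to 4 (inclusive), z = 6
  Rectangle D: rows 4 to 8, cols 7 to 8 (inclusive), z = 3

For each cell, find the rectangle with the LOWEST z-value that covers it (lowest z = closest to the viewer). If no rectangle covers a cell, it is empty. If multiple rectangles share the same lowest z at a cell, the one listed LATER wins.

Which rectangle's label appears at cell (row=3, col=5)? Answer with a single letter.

Check cell (3,5):
  A: rows 3-10 cols 3-6 z=2 -> covers; best now A (z=2)
  B: rows 1-3 cols 4-8 z=3 -> covers; best now A (z=2)
  C: rows 0-1 cols 2-4 -> outside (row miss)
  D: rows 4-8 cols 7-8 -> outside (row miss)
Winner: A at z=2

Answer: A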